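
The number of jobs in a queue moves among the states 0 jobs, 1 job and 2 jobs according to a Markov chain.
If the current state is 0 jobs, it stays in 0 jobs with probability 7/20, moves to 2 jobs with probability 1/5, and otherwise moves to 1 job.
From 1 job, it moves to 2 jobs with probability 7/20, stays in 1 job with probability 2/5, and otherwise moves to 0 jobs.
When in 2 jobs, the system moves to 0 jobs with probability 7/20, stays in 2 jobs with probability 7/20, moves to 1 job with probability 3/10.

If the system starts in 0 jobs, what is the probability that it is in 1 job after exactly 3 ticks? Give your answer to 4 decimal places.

0.3855

Propagate the distribution vector 3 ticks from 0 jobs.
After 0 ticks: (1.0000, 0.0000, 0.0000)
After 1 tick: (0.3500, 0.4500, 0.2000)
After 2 ticks: (0.3050, 0.3975, 0.2975)
After 3 ticks: (0.3103, 0.3855, 0.3043)
P(in 1 job after 3 ticks) = 0.3855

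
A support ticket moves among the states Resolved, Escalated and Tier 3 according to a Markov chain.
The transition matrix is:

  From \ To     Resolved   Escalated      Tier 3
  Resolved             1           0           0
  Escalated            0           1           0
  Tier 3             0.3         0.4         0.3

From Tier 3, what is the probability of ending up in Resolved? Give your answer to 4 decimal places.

Let h(s) be the probability of absorption at Resolved starting from transient state s. Then h(Resolved) = 1 and h(Escalated) = 0. By first-step analysis:
h(Tier 3) = 0.3·1 + 0.4·0 + 0.3·h(Tier 3)
Solving: h(Tier 3) = 0.4286.
Starting from Tier 3, the probability is 0.4286.

0.4286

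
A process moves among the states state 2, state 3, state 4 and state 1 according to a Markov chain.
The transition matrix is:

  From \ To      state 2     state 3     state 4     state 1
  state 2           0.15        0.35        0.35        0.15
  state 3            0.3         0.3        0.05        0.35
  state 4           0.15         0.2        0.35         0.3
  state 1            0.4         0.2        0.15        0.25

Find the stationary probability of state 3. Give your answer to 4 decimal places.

0.2648

Let the stationary distribution be π with π = πP and π_1 + π_2 + π_3 + π_4 = 1.
π_1 = 0.15·π_1 + 0.3·π_2 + 0.15·π_3 + 0.4·π_4
π_2 = 0.35·π_1 + 0.3·π_2 + 0.2·π_3 + 0.2·π_4
π_3 = 0.35·π_1 + 0.05·π_2 + 0.35·π_3 + 0.15·π_4
Solving with the normalization constraint gives π = (0.2552, 0.2648, 0.2182, 0.2619).
So the stationary probability of state 3 is 0.2648.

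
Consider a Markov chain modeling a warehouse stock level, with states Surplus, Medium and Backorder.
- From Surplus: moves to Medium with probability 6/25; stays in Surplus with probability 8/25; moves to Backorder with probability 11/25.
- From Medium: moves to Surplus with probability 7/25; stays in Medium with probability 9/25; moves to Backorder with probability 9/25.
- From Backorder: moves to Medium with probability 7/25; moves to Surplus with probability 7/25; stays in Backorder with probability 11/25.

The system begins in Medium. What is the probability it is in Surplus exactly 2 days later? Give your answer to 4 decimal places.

0.2912

Sum over the intermediate state after 1 day:
P = P(Medium→Surplus)·P(Surplus→Surplus) + P(Medium→Medium)·P(Medium→Surplus) + P(Medium→Backorder)·P(Backorder→Surplus)
  = 0.28×0.32 + 0.36×0.28 + 0.36×0.28
  = 0.0896 + 0.1008 + 0.1008 = 0.2912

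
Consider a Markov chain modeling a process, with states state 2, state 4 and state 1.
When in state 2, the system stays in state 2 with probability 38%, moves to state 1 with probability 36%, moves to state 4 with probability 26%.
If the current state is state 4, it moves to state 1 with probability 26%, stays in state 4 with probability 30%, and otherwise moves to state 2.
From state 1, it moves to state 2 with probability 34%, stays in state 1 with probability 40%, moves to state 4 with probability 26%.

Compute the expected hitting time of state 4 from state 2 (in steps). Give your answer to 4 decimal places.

3.8462

Let t(s) be the expected number of steps to first reach state 4 from state s, with t(state 4) = 0. Conditioning on the first step:
t(state 2) = 1 + 0.38·t(state 2) + 0.36·t(state 1)
t(state 1) = 1 + 0.34·t(state 2) + 0.4·t(state 1)
Solving: t(state 2) = 3.8462, t(state 1) = 3.8462.
Expected steps from state 2 to state 4: 3.8462.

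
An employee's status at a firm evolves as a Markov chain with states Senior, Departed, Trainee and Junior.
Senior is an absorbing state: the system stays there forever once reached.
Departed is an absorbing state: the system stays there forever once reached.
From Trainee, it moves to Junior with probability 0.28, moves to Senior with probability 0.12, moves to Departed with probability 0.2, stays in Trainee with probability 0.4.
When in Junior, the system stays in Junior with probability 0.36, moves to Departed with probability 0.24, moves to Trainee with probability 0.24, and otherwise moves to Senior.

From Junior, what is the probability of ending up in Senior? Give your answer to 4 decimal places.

0.3939

Let h(s) be the probability of absorption at Senior starting from transient state s. Then h(Senior) = 1 and h(Departed) = 0. By first-step analysis:
h(Trainee) = 0.12·1 + 0.2·0 + 0.4·h(Trainee) + 0.28·h(Junior)
h(Junior) = 0.16·1 + 0.24·0 + 0.24·h(Trainee) + 0.36·h(Junior)
Solving: h(Trainee) = 0.3838, h(Junior) = 0.3939.
Starting from Junior, the probability is 0.3939.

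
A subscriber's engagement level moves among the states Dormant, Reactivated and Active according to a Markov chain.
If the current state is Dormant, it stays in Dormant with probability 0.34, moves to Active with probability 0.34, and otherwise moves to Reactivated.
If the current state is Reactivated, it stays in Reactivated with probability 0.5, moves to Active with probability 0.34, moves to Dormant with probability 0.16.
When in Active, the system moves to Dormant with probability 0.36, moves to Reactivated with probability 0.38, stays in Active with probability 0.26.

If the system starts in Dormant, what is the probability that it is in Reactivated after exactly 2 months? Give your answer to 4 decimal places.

Sum over the intermediate state after 1 month:
P = P(Dormant→Dormant)·P(Dormant→Reactivated) + P(Dormant→Reactivated)·P(Reactivated→Reactivated) + P(Dormant→Active)·P(Active→Reactivated)
  = 0.34×0.32 + 0.32×0.5 + 0.34×0.38
  = 0.1088 + 0.1600 + 0.1292 = 0.3980

0.3980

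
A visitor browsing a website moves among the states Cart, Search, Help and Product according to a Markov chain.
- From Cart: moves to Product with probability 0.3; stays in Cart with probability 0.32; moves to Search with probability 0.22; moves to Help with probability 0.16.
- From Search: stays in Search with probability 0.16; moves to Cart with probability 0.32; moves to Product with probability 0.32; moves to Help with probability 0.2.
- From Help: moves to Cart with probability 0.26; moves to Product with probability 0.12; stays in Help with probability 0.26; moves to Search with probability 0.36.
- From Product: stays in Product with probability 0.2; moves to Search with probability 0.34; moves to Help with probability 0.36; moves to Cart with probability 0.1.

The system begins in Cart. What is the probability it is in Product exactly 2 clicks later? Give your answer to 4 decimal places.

0.2456

Propagate the distribution vector 2 clicks from Cart.
After 0 clicks: (1.0000, 0.0000, 0.0000, 0.0000)
After 1 click: (0.3200, 0.2200, 0.1600, 0.3000)
After 2 clicks: (0.2444, 0.2652, 0.2448, 0.2456)
P(in Product after 2 clicks) = 0.2456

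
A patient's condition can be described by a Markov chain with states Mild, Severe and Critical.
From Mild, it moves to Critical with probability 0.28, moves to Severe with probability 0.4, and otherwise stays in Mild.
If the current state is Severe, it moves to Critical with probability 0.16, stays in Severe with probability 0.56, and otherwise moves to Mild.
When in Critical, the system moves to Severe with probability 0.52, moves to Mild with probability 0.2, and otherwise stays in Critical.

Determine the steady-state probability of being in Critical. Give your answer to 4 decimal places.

0.2191

Let the stationary distribution be π with π = πP and π_1 + π_2 + π_3 = 1.
π_1 = 0.32·π_1 + 0.28·π_2 + 0.2·π_3
π_2 = 0.4·π_1 + 0.56·π_2 + 0.52·π_3
Solving with the normalization constraint gives π = (0.2734, 0.5075, 0.2191).
So the stationary probability of Critical is 0.2191.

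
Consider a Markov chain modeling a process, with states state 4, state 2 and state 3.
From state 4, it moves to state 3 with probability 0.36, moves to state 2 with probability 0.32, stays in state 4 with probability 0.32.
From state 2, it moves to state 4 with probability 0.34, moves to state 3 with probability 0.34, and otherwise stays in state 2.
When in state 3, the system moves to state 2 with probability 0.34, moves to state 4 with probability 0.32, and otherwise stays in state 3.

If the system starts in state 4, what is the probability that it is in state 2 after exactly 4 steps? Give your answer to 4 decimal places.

Propagate the distribution vector 4 steps from state 4.
After 0 steps: (1.0000, 0.0000, 0.0000)
After 1 step: (0.3200, 0.3200, 0.3600)
After 2 steps: (0.3264, 0.3272, 0.3464)
After 3 steps: (0.3265, 0.3269, 0.3465)
After 4 steps: (0.3265, 0.3269, 0.3465)
P(in state 2 after 4 steps) = 0.3269

0.3269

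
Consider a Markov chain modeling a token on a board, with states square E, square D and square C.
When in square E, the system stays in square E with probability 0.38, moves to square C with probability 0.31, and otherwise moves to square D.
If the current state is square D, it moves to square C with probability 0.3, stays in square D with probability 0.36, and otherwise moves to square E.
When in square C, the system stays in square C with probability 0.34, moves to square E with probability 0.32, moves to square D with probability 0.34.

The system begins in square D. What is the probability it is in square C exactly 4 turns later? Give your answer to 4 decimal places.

0.3161

Propagate the distribution vector 4 turns from square D.
After 0 turns: (0.0000, 1.0000, 0.0000)
After 1 turn: (0.3400, 0.3600, 0.3000)
After 2 turns: (0.3476, 0.3370, 0.3154)
After 3 turns: (0.3476, 0.3363, 0.3161)
After 4 turns: (0.3476, 0.3363, 0.3161)
P(in square C after 4 turns) = 0.3161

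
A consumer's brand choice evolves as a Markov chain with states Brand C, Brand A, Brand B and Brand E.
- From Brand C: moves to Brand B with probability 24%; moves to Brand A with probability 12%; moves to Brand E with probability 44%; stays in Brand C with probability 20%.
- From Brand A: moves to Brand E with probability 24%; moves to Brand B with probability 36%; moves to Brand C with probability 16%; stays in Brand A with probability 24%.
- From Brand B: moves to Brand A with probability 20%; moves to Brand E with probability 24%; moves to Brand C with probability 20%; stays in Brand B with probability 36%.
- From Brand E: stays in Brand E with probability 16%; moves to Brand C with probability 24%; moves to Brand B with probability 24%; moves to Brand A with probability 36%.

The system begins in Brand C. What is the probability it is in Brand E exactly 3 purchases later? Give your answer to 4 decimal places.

Propagate the distribution vector 3 purchases from Brand C.
After 0 purchases: (1.0000, 0.0000, 0.0000, 0.0000)
After 1 purchase: (0.2000, 0.1200, 0.2400, 0.4400)
After 2 purchases: (0.2128, 0.2592, 0.2832, 0.2448)
After 3 purchases: (0.1994, 0.2325, 0.3051, 0.2630)
P(in Brand E after 3 purchases) = 0.2630

0.2630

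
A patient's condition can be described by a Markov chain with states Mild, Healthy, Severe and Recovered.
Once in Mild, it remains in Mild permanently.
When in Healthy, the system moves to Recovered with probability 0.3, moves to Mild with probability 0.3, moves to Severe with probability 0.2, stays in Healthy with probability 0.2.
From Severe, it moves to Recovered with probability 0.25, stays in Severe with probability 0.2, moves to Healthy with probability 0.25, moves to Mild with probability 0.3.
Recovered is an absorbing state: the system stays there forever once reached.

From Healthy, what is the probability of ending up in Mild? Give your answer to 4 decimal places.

Let h(s) be the probability of absorption at Mild starting from transient state s. Then h(Mild) = 1 and h(Recovered) = 0. By first-step analysis:
h(Healthy) = 0.3·1 + 0.2·h(Healthy) + 0.2·h(Severe) + 0.3·0
h(Severe) = 0.3·1 + 0.25·h(Healthy) + 0.2·h(Severe) + 0.25·0
Solving: h(Healthy) = 0.5085, h(Severe) = 0.5339.
Starting from Healthy, the probability is 0.5085.

0.5085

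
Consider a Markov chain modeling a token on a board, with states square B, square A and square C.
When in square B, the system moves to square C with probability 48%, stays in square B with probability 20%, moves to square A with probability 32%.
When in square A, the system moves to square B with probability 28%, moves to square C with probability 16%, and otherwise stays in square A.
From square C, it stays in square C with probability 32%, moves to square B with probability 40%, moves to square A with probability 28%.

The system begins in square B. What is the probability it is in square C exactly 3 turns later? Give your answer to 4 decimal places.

0.3110

Propagate the distribution vector 3 turns from square B.
After 0 turns: (1.0000, 0.0000, 0.0000)
After 1 turn: (0.2000, 0.3200, 0.4800)
After 2 turns: (0.3216, 0.3776, 0.3008)
After 3 turns: (0.2904, 0.3986, 0.3110)
P(in square C after 3 turns) = 0.3110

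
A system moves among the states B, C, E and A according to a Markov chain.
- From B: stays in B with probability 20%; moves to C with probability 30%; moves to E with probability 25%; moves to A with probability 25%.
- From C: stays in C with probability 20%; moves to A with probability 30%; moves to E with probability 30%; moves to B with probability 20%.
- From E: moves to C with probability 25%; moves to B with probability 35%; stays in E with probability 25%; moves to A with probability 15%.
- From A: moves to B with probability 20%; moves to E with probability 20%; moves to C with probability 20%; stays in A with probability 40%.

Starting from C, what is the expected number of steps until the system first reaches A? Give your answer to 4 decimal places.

Let t(s) be the expected number of steps to first reach A from state s, with t(A) = 0. Conditioning on the first step:
t(B) = 1 + 0.2·t(B) + 0.3·t(C) + 0.25·t(E)
t(C) = 1 + 0.2·t(B) + 0.2·t(C) + 0.3·t(E)
t(E) = 1 + 0.35·t(B) + 0.25·t(C) + 0.25·t(E)
Solving: t(B) = 4.2241, t(C) = 4.0517, t(E) = 4.6552.
Expected steps from C to A: 4.0517.

4.0517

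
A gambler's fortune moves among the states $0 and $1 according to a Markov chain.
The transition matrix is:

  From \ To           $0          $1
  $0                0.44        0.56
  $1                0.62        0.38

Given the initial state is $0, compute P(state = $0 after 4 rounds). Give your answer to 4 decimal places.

0.5259

Propagate the distribution vector 4 rounds from $0.
After 0 rounds: (1.0000, 0.0000)
After 1 round: (0.4400, 0.5600)
After 2 rounds: (0.5408, 0.4592)
After 3 rounds: (0.5227, 0.4773)
After 4 rounds: (0.5259, 0.4741)
P(in $0 after 4 rounds) = 0.5259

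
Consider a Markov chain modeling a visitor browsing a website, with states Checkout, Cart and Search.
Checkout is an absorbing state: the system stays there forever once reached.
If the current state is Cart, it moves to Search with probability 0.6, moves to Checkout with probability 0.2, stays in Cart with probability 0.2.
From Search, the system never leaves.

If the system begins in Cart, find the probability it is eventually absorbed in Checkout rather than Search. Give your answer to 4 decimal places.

Let h(s) be the probability of absorption at Checkout starting from transient state s. Then h(Checkout) = 1 and h(Search) = 0. By first-step analysis:
h(Cart) = 0.2·1 + 0.2·h(Cart) + 0.6·0
Solving: h(Cart) = 0.2500.
Starting from Cart, the probability is 0.2500.

0.2500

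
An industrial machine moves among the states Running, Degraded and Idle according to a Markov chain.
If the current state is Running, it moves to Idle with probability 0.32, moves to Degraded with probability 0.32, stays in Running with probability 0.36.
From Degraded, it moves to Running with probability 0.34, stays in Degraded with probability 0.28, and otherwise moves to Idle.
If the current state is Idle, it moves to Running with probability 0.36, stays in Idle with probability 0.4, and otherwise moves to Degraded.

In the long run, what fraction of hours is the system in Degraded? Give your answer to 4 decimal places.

0.2795

Let the stationary distribution be π with π = πP and π_1 + π_2 + π_3 = 1.
π_1 = 0.36·π_1 + 0.34·π_2 + 0.36·π_3
π_2 = 0.32·π_1 + 0.28·π_2 + 0.24·π_3
Solving with the normalization constraint gives π = (0.3544, 0.2795, 0.3661).
So the stationary probability of Degraded is 0.2795.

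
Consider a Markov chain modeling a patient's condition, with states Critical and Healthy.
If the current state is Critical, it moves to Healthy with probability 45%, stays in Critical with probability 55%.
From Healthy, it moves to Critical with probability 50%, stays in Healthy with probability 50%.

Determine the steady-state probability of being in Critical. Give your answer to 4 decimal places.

0.5263

Let the stationary distribution be π with π = πP and π_1 + π_2 = 1.
π_1 = 0.55·π_1 + 0.5·π_2
Solving with the normalization constraint gives π = (0.5263, 0.4737).
So the stationary probability of Critical is 0.5263.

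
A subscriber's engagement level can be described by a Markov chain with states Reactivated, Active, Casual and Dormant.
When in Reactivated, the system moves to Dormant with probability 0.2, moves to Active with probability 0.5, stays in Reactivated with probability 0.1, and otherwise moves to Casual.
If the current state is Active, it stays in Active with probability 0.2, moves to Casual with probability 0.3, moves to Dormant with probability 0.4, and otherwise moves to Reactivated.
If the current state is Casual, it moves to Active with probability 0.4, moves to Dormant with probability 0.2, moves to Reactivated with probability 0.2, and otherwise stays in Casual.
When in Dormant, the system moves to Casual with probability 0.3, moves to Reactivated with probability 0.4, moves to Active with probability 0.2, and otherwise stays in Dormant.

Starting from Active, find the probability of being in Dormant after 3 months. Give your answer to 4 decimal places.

0.2380

Propagate the distribution vector 3 months from Active.
After 0 months: (0.0000, 1.0000, 0.0000, 0.0000)
After 1 month: (0.1000, 0.2000, 0.3000, 0.4000)
After 2 months: (0.2500, 0.2900, 0.2600, 0.2000)
After 3 months: (0.1860, 0.3270, 0.2490, 0.2380)
P(in Dormant after 3 months) = 0.2380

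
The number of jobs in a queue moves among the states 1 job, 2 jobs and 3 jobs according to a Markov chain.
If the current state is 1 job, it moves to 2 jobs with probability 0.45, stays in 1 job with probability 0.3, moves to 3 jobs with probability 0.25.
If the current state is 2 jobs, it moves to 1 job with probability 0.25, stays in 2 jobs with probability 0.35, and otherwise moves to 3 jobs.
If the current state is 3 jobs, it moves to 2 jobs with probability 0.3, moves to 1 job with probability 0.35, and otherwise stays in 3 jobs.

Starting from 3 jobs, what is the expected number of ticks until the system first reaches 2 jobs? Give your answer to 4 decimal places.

2.8571

Let t(s) be the expected number of ticks to first reach 2 jobs from state s, with t(2 jobs) = 0. Conditioning on the first tick:
t(1 job) = 1 + 0.3·t(1 job) + 0.25·t(3 jobs)
t(3 jobs) = 1 + 0.35·t(1 job) + 0.35·t(3 jobs)
Solving: t(1 job) = 2.4490, t(3 jobs) = 2.8571.
Expected ticks from 3 jobs to 2 jobs: 2.8571.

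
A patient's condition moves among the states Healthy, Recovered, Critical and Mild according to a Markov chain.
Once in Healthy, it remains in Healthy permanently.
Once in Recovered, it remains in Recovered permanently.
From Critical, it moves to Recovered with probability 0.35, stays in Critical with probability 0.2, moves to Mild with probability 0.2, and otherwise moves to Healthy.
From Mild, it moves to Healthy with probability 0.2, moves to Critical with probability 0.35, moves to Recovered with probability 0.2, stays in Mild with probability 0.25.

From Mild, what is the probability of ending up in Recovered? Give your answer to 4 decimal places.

0.5330

Let h(s) be the probability of absorption at Recovered starting from transient state s. Then h(Recovered) = 1 and h(Healthy) = 0. By first-step analysis:
h(Critical) = 0.25·0 + 0.35·1 + 0.2·h(Critical) + 0.2·h(Mild)
h(Mild) = 0.2·0 + 0.2·1 + 0.35·h(Critical) + 0.25·h(Mild)
Solving: h(Critical) = 0.5708, h(Mild) = 0.5330.
Starting from Mild, the probability is 0.5330.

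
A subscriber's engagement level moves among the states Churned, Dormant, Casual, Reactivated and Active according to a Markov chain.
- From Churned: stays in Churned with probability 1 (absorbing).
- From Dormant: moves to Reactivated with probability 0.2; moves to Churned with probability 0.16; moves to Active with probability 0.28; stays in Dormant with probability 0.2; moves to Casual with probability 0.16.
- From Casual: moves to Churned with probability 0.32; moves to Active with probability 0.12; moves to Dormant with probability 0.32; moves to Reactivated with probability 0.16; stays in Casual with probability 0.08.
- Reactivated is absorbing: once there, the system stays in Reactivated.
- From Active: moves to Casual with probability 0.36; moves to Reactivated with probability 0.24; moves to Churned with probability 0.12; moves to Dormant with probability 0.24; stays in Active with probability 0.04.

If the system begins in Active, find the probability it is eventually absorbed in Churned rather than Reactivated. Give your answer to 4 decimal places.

Let h(s) be the probability of absorption at Churned starting from transient state s. Then h(Churned) = 1 and h(Reactivated) = 0. By first-step analysis:
h(Dormant) = 0.16·1 + 0.2·h(Dormant) + 0.16·h(Casual) + 0.2·0 + 0.28·h(Active)
h(Casual) = 0.32·1 + 0.32·h(Dormant) + 0.08·h(Casual) + 0.16·0 + 0.12·h(Active)
h(Active) = 0.12·1 + 0.24·h(Dormant) + 0.36·h(Casual) + 0.24·0 + 0.04·h(Active)
Solving: h(Dormant) = 0.4751, h(Casual) = 0.5729, h(Active) = 0.4586.
Starting from Active, the probability is 0.4586.

0.4586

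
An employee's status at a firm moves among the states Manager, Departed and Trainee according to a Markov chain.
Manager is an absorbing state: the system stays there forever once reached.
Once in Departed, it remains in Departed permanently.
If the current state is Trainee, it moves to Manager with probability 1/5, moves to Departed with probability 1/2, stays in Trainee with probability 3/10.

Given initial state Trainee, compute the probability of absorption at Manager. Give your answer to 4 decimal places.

Let h(s) be the probability of absorption at Manager starting from transient state s. Then h(Manager) = 1 and h(Departed) = 0. By first-step analysis:
h(Trainee) = 0.2·1 + 0.5·0 + 0.3·h(Trainee)
Solving: h(Trainee) = 0.2857.
Starting from Trainee, the probability is 0.2857.

0.2857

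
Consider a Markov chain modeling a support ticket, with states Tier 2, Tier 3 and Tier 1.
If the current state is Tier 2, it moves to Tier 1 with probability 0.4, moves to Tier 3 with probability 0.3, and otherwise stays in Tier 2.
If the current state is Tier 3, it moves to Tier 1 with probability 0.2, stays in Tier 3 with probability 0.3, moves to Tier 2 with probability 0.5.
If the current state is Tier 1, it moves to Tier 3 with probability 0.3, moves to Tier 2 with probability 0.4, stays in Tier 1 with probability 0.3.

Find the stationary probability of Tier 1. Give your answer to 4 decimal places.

0.3091

Let the stationary distribution be π with π = πP and π_1 + π_2 + π_3 = 1.
π_1 = 0.3·π_1 + 0.5·π_2 + 0.4·π_3
π_2 = 0.3·π_1 + 0.3·π_2 + 0.3·π_3
Solving with the normalization constraint gives π = (0.3909, 0.3000, 0.3091).
So the stationary probability of Tier 1 is 0.3091.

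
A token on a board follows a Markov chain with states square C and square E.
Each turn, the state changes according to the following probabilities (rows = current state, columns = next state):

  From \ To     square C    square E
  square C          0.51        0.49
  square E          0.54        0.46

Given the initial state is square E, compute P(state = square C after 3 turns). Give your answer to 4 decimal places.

Propagate the distribution vector 3 turns from square E.
After 0 turns: (0.0000, 1.0000)
After 1 turn: (0.5400, 0.4600)
After 2 turns: (0.5238, 0.4762)
After 3 turns: (0.5243, 0.4757)
P(in square C after 3 turns) = 0.5243

0.5243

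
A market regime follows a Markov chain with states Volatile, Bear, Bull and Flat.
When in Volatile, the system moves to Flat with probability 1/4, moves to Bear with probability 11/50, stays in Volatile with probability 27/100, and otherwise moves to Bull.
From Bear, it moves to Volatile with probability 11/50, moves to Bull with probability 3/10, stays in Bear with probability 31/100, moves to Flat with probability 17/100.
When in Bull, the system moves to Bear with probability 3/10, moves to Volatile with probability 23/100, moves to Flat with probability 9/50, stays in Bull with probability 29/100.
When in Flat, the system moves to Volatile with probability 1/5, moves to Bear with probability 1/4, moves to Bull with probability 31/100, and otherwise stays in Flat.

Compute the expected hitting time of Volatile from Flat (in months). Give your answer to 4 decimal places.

Let t(s) be the expected number of months to first reach Volatile from state s, with t(Volatile) = 0. Conditioning on the first month:
t(Bear) = 1 + 0.31·t(Bear) + 0.3·t(Bull) + 0.17·t(Flat)
t(Bull) = 1 + 0.3·t(Bear) + 0.29·t(Bull) + 0.18·t(Flat)
t(Flat) = 1 + 0.25·t(Bear) + 0.31·t(Bull) + 0.24·t(Flat)
Solving: t(Bear) = 4.5606, t(Bull) = 4.5164, t(Flat) = 4.6582.
Expected months from Flat to Volatile: 4.6582.

4.6582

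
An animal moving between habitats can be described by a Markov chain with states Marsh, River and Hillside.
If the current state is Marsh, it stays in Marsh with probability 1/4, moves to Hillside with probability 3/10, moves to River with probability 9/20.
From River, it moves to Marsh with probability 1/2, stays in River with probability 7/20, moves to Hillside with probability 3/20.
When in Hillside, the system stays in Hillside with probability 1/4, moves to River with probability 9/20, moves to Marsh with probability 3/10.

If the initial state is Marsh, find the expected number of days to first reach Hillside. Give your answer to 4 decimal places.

Let t(s) be the expected number of days to first reach Hillside from state s, with t(Hillside) = 0. Conditioning on the first day:
t(Marsh) = 1 + 0.25·t(Marsh) + 0.45·t(River)
t(River) = 1 + 0.5·t(Marsh) + 0.35·t(River)
Solving: t(Marsh) = 4.1905, t(River) = 4.7619.
Expected days from Marsh to Hillside: 4.1905.

4.1905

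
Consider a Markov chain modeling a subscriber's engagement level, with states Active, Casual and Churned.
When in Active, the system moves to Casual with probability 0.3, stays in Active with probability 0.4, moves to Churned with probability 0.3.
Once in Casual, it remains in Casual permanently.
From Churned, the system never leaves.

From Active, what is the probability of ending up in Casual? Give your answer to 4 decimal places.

0.5000

Let h(s) be the probability of absorption at Casual starting from transient state s. Then h(Casual) = 1 and h(Churned) = 0. By first-step analysis:
h(Active) = 0.4·h(Active) + 0.3·1 + 0.3·0
Solving: h(Active) = 0.5000.
Starting from Active, the probability is 0.5000.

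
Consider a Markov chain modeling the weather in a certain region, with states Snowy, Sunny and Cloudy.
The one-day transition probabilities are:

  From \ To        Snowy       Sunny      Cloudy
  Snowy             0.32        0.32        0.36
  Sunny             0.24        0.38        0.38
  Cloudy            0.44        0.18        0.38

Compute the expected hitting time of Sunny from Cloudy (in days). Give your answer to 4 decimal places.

4.2553

Let t(s) be the expected number of days to first reach Sunny from state s, with t(Sunny) = 0. Conditioning on the first day:
t(Snowy) = 1 + 0.32·t(Snowy) + 0.36·t(Cloudy)
t(Cloudy) = 1 + 0.44·t(Snowy) + 0.38·t(Cloudy)
Solving: t(Snowy) = 3.7234, t(Cloudy) = 4.2553.
Expected days from Cloudy to Sunny: 4.2553.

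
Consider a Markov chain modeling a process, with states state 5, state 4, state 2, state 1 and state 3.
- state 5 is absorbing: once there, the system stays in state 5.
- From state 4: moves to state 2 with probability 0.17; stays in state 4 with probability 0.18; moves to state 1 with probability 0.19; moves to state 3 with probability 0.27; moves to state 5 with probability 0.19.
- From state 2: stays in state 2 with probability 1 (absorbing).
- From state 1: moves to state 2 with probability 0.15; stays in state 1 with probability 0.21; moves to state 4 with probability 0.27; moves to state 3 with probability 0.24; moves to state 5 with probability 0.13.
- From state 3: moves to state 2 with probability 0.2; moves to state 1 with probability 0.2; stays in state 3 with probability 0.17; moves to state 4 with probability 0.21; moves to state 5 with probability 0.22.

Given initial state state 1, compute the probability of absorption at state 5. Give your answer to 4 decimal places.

Let h(s) be the probability of absorption at state 5 starting from transient state s. Then h(state 5) = 1 and h(state 2) = 0. By first-step analysis:
h(state 4) = 0.19·1 + 0.18·h(state 4) + 0.17·0 + 0.19·h(state 1) + 0.27·h(state 3)
h(state 1) = 0.13·1 + 0.27·h(state 4) + 0.15·0 + 0.21·h(state 1) + 0.24·h(state 3)
h(state 3) = 0.22·1 + 0.21·h(state 4) + 0.2·0 + 0.2·h(state 1) + 0.17·h(state 3)
Solving: h(state 4) = 0.5169, h(state 1) = 0.4979, h(state 3) = 0.5158.
Starting from state 1, the probability is 0.4979.

0.4979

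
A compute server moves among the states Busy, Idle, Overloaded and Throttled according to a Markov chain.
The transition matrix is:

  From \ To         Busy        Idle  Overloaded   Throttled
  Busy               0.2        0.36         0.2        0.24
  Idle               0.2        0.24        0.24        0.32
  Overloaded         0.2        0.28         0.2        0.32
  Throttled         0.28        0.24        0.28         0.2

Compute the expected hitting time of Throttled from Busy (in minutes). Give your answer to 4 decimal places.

Let t(s) be the expected number of minutes to first reach Throttled from state s, with t(Throttled) = 0. Conditioning on the first minute:
t(Busy) = 1 + 0.2·t(Busy) + 0.36·t(Idle) + 0.2·t(Overloaded)
t(Idle) = 1 + 0.2·t(Busy) + 0.24·t(Idle) + 0.24·t(Overloaded)
t(Overloaded) = 1 + 0.2·t(Busy) + 0.28·t(Idle) + 0.2·t(Overloaded)
Solving: t(Busy) = 3.5526, t(Idle) = 3.2895, t(Overloaded) = 3.2895.
Expected minutes from Busy to Throttled: 3.5526.

3.5526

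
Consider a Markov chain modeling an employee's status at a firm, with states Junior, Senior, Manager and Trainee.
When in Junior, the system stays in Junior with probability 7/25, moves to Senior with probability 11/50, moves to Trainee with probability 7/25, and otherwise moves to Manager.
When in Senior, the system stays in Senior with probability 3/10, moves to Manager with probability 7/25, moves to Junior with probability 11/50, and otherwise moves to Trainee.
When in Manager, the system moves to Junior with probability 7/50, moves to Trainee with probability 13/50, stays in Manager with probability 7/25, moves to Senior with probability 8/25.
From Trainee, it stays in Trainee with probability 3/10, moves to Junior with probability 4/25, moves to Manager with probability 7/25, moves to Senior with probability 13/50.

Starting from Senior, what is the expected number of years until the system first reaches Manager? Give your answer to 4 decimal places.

3.7470

Let t(s) be the expected number of years to first reach Manager from state s, with t(Manager) = 0. Conditioning on the first year:
t(Junior) = 1 + 0.28·t(Junior) + 0.22·t(Senior) + 0.28·t(Trainee)
t(Senior) = 1 + 0.22·t(Junior) + 0.3·t(Senior) + 0.2·t(Trainee)
t(Trainee) = 1 + 0.16·t(Junior) + 0.26·t(Senior) + 0.3·t(Trainee)
Solving: t(Junior) = 3.9848, t(Senior) = 3.7470, t(Trainee) = 3.7311.
Expected years from Senior to Manager: 3.7470.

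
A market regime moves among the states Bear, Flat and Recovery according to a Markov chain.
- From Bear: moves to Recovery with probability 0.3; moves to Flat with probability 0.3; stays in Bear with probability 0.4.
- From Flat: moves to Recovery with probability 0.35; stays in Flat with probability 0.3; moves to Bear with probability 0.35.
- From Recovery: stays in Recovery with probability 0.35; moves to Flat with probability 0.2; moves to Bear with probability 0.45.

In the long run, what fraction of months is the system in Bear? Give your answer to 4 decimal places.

0.4031

Let the stationary distribution be π with π = πP and π_1 + π_2 + π_3 = 1.
π_1 = 0.4·π_1 + 0.35·π_2 + 0.45·π_3
π_2 = 0.3·π_1 + 0.3·π_2 + 0.2·π_3
Solving with the normalization constraint gives π = (0.4031, 0.2670, 0.3298).
So the stationary probability of Bear is 0.4031.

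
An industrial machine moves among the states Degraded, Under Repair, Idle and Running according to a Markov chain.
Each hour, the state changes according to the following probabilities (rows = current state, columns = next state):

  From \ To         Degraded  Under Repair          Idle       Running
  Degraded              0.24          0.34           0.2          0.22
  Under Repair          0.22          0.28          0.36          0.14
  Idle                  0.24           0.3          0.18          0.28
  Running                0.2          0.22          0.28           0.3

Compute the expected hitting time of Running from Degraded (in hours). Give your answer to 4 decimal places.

Let t(s) be the expected number of hours to first reach Running from state s, with t(Running) = 0. Conditioning on the first hour:
t(Degraded) = 1 + 0.24·t(Degraded) + 0.34·t(Under Repair) + 0.2·t(Idle)
t(Under Repair) = 1 + 0.22·t(Degraded) + 0.28·t(Under Repair) + 0.36·t(Idle)
t(Idle) = 1 + 0.24·t(Degraded) + 0.3·t(Under Repair) + 0.18·t(Idle)
Solving: t(Degraded) = 4.7670, t(Under Repair) = 5.0826, t(Idle) = 4.4742.
Expected hours from Degraded to Running: 4.7670.

4.7670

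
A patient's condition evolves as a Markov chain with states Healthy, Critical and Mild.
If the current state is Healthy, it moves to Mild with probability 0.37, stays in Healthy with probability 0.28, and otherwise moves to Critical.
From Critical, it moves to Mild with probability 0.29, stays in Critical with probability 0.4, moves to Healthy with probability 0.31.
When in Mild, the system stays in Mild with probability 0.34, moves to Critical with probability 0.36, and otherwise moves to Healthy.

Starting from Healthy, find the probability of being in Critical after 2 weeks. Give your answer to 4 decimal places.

Sum over the intermediate state after 1 week:
P = P(Healthy→Healthy)·P(Healthy→Critical) + P(Healthy→Critical)·P(Critical→Critical) + P(Healthy→Mild)·P(Mild→Critical)
  = 0.28×0.35 + 0.35×0.4 + 0.37×0.36
  = 0.0980 + 0.1400 + 0.1332 = 0.3712

0.3712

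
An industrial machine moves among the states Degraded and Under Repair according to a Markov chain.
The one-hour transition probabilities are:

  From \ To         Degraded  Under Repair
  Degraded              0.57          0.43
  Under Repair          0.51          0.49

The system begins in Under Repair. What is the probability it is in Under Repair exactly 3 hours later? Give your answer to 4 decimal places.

Propagate the distribution vector 3 hours from Under Repair.
After 0 hours: (0.0000, 1.0000)
After 1 hour: (0.5100, 0.4900)
After 2 hours: (0.5406, 0.4594)
After 3 hours: (0.5424, 0.4576)
P(in Under Repair after 3 hours) = 0.4576

0.4576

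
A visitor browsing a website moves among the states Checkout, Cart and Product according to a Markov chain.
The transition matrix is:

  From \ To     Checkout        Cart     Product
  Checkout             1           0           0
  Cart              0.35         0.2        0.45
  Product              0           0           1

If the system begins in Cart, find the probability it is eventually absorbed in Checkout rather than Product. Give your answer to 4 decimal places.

Let h(s) be the probability of absorption at Checkout starting from transient state s. Then h(Checkout) = 1 and h(Product) = 0. By first-step analysis:
h(Cart) = 0.35·1 + 0.2·h(Cart) + 0.45·0
Solving: h(Cart) = 0.4375.
Starting from Cart, the probability is 0.4375.

0.4375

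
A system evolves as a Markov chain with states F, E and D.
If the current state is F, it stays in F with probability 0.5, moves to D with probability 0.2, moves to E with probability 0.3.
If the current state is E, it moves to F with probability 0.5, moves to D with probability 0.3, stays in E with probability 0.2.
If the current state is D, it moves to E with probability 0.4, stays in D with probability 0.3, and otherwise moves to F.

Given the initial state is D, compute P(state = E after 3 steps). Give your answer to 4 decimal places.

0.2980

Propagate the distribution vector 3 steps from D.
After 0 steps: (0.0000, 0.0000, 1.0000)
After 1 step: (0.3000, 0.4000, 0.3000)
After 2 steps: (0.4400, 0.2900, 0.2700)
After 3 steps: (0.4460, 0.2980, 0.2560)
P(in E after 3 steps) = 0.2980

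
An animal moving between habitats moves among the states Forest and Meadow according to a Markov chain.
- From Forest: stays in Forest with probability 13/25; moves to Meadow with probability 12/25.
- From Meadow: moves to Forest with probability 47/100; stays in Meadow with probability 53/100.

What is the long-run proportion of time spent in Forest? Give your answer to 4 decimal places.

Let the stationary distribution be π with π = πP and π_1 + π_2 = 1.
π_1 = 0.52·π_1 + 0.47·π_2
Solving with the normalization constraint gives π = (0.4947, 0.5053).
So the stationary probability of Forest is 0.4947.

0.4947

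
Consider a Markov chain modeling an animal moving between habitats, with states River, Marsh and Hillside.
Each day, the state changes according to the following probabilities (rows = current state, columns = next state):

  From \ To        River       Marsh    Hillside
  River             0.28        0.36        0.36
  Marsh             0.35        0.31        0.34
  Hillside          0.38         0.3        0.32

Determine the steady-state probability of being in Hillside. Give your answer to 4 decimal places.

Let the stationary distribution be π with π = πP and π_1 + π_2 + π_3 = 1.
π_1 = 0.28·π_1 + 0.35·π_2 + 0.38·π_3
π_2 = 0.36·π_1 + 0.31·π_2 + 0.3·π_3
Solving with the normalization constraint gives π = (0.3366, 0.3234, 0.3399).
So the stationary probability of Hillside is 0.3399.

0.3399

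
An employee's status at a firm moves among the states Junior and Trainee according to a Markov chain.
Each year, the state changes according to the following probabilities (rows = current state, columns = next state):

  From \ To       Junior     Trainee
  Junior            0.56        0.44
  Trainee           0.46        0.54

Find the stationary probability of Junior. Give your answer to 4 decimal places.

0.5111

Let the stationary distribution be π with π = πP and π_1 + π_2 = 1.
π_1 = 0.56·π_1 + 0.46·π_2
Solving with the normalization constraint gives π = (0.5111, 0.4889).
So the stationary probability of Junior is 0.5111.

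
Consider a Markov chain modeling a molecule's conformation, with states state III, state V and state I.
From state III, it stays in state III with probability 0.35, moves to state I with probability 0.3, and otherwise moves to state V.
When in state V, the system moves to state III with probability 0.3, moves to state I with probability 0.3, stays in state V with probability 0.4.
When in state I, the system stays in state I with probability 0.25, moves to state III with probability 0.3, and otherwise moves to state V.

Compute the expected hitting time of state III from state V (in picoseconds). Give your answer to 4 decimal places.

Let t(s) be the expected number of picoseconds to first reach state III from state s, with t(state III) = 0. Conditioning on the first picosecond:
t(state V) = 1 + 0.4·t(state V) + 0.3·t(state I)
t(state I) = 1 + 0.45·t(state V) + 0.25·t(state I)
Solving: t(state V) = 3.3333, t(state I) = 3.3333.
Expected picoseconds from state V to state III: 3.3333.

3.3333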